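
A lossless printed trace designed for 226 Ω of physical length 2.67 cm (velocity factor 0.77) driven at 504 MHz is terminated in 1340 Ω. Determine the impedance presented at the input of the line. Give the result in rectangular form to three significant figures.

Z_in ≈ 249 − j480 Ω

λ = v/f = 0.77·c / 504 MHz = 0.458 m
βl = 2π·l/λ = 2π × 0.0583 = 21°
tan(βl) = tan(21°) = 0.383
Z_in = Z_0·(Z_L + jZ_0·tanβl)/(Z_0 + jZ_L·tanβl)
     = 226·(1340 + j86.6)/(226 + j514)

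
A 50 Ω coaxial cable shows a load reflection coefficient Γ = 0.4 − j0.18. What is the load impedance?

Z_L ≈ 103 − j45.9 Ω

Z_L = Z_0·(1 + Γ)/(1 − Γ) = 50·(1.4 − j0.18)/(0.6 + j0.18)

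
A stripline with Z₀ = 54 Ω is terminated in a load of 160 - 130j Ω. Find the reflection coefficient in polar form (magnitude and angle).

Γ = (Z_L − Z_0)/(Z_L + Z_0) = (106 − j130)/(214 − j130)
|Γ| = 168/250 = 0.67

Γ ≈ 0.67 ∠ -19.5°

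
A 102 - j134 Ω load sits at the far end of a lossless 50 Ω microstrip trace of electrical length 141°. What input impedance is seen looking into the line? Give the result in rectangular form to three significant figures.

tan(βl) = tan(141°) = -0.81
Z_in = Z_0·(Z_L + jZ_0·tanβl)/(Z_0 + jZ_L·tanβl)
     = 50·(102 − j174)/(-58.5 − j82.6)

Z_in ≈ 41.2 + j90.9 Ω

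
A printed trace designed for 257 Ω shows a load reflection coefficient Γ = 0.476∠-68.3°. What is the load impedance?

Z_L = Z_0·(1 + Γ)/(1 − Γ) = 257·(1.18 − j0.442)/(0.824 + j0.442)

Z_L ≈ 227 − j260 Ω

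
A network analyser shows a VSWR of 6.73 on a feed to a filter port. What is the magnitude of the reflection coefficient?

|Γ| = (S − 1)/(S + 1) = (6.73 − 1)/(6.73 + 1) = 5.73/7.73

|Γ| ≈ 0.741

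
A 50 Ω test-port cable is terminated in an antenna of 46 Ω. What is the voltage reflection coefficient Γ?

Γ = -0.0417

Γ = (Z_L − Z_0)/(Z_L + Z_0) = (46 − 50)/(46 + 50) = -4/96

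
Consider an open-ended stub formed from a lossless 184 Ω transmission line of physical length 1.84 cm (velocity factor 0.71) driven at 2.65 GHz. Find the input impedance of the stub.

λ = v/f = 0.71·c / 2.65 GHz = 0.0804 m
βl = 2π·l/λ = 2π × 0.229 = 82.4°
tan(βl) = 7.51
For an open-ended stub, Z_in = −jZ_0·cot(βl) = −jZ_0/tan(βl)

Z_in ≈ −j24.5 Ω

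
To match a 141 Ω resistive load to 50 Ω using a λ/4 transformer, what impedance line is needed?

Z_qwt ≈ 84 Ω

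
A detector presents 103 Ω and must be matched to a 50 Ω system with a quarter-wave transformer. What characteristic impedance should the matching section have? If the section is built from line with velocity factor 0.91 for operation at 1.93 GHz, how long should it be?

Z_qwt = √(Z_0·R_L) = √(50 × 103) = √5150
λ = 0.91·c/f = 0.141 m, so l = λ/4 = 0.0354 m

Z_qwt ≈ 71.8 Ω; length ≈ 3.54 cm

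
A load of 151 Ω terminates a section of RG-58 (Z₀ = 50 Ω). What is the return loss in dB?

Γ = (151 − 50)/(151 + 50) = 0.502
RL = −20·log₁₀|Γ| = −20·log₁₀(0.502)

RL ≈ 5.98 dB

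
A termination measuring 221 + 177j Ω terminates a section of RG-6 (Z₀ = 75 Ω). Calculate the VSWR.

VSWR ≈ 4.98

Γ = (Z_L − Z_0)/(Z_L + Z_0) = (146 + j177)/(296 + j177)
|Γ| = 229/345 = 0.665
VSWR = (1 + |Γ|)/(1 − |Γ|) = 1.67/0.335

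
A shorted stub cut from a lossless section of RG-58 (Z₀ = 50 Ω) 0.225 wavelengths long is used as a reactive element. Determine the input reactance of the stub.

X_in ≈ 316 Ω (inductive)

βl = 2π × 0.225 = 81°
tan(βl) = 6.31
For a shorted stub, Z_in = jZ_0·tan(βl)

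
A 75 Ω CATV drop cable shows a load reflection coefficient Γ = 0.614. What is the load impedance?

Z_L = Z_0·(1 + Γ)/(1 − Γ) = 75·(1.61)/(0.386)

Z_L ≈ 314 Ω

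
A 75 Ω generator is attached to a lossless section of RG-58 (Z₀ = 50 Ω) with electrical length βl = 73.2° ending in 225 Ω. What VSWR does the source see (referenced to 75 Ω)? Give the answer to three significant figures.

tan(βl) = 3.31
Z_in = Z_0·(Z_L + jZ_0·tanβl)/(Z_0 + jZ_L·tanβl) = 12.1 − j14.3 Ω
Γ_s = (Z_in − Z_s)/(Z_in + Z_s) = (-62.9 − j14.3)/(87.1 − j14.3), |Γ_s| = 0.731
VSWR = (1 + |Γ_s|)/(1 − |Γ_s|)

VSWR ≈ 6.45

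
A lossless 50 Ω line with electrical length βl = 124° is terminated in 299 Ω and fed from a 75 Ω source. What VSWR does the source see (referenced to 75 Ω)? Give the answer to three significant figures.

tan(βl) = -1.48
Z_in = Z_0·(Z_L + jZ_0·tanβl)/(Z_0 + jZ_L·tanβl) = 12 + j32.4 Ω
Γ_s = (Z_in − Z_s)/(Z_in + Z_s) = (-63 + j32.4)/(87 + j32.4), |Γ_s| = 0.763
VSWR = (1 + |Γ_s|)/(1 − |Γ_s|)

VSWR ≈ 7.43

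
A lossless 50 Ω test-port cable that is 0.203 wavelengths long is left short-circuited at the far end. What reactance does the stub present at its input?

X_in ≈ 164 Ω (inductive)

βl = 2π × 0.203 = 73.1°
tan(βl) = 3.29
For a short-circuited stub, Z_in = jZ_0·tan(βl)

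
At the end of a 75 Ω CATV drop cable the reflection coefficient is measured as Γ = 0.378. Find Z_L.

Z_L ≈ 166 Ω

Z_L = Z_0·(1 + Γ)/(1 − Γ) = 75·(1.38)/(0.622)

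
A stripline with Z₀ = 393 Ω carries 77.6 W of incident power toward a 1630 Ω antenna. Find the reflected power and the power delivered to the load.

P_reflected ≈ 29 W; P_delivered ≈ 48.6 W

Γ = (1630 − 393)/(1630 + 393) = 0.611
|Γ|² = 0.374
P_refl = |Γ|²·P_inc = 29 W, P_del = (1 − |Γ|²)·P_inc = 48.6 W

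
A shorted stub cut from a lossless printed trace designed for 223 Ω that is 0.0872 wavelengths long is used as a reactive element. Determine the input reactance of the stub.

X_in ≈ 136 Ω (inductive)

βl = 2π × 0.0872 = 31.4°
tan(βl) = 0.61
For a shorted stub, Z_in = jZ_0·tan(βl)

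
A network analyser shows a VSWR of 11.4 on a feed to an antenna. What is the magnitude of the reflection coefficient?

|Γ| ≈ 0.839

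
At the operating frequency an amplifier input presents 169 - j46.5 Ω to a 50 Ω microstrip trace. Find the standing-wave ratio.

VSWR ≈ 3.66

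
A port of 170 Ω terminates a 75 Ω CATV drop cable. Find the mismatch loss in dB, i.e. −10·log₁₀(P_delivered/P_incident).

Γ = (170 − 75)/(170 + 75) = 0.388
|Γ|² = 0.15, so P_del/P_inc = 1 − |Γ|² = 0.85
ML = −10·log₁₀(1 − |Γ|²)

mismatch loss ≈ 0.708 dB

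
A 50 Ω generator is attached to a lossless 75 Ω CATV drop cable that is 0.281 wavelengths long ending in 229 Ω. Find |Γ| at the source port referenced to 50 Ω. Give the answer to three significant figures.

βl = 2π × 0.281 = 101°
tan(βl) = -5.07
Z_in = Z_0·(Z_L + jZ_0·tanβl)/(Z_0 + jZ_L·tanβl) = 25.4 + j13.2 Ω
Γ_s = (Z_in − Z_s)/(Z_in + Z_s) = (-24.6 + j13.2)/(75.4 + j13.2), |Γ_s| = 0.364

|Γ| ≈ 0.364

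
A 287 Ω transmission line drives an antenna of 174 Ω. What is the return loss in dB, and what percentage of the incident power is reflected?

RL ≈ 12.2 dB; 6.01% of incident power reflected

Γ = (174 − 287)/(174 + 287) = -0.245
RL = −20·log₁₀(0.245) = 12.2 dB
P_refl/P_inc = |Γ|² = 0.0601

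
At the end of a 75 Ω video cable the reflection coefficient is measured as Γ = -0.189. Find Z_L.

Z_L = Z_0·(1 + Γ)/(1 − Γ) = 75·(0.811)/(1.19)

Z_L ≈ 51.2 Ω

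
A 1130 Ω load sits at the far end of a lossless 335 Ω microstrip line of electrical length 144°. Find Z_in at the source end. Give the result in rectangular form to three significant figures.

Z_in ≈ 246 + j361 Ω

tan(βl) = tan(144°) = -0.727
Z_in = Z_0·(Z_L + jZ_0·tanβl)/(Z_0 + jZ_L·tanβl)
     = 335·(1130 − j243)/(335 − j821)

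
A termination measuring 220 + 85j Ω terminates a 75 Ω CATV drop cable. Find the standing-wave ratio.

VSWR ≈ 3.42

Γ = (Z_L − Z_0)/(Z_L + Z_0) = (145 + j85)/(295 + j85)
|Γ| = 168/307 = 0.547
VSWR = (1 + |Γ|)/(1 − |Γ|) = 1.55/0.453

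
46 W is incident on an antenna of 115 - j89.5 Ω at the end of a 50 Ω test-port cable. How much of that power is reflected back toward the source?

|Γ| = |(65 − j89.5)/(165 − j89.5)| = 0.589
|Γ|² = 0.347
P_refl = |Γ|²·P_inc = 16 W, P_del = (1 − |Γ|²)·P_inc = 30 W

P_reflected ≈ 16 W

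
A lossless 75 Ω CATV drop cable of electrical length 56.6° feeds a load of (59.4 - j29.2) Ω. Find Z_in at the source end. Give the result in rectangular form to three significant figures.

Z_in ≈ 49.3 + j15.9 Ω

tan(βl) = tan(56.6°) = 1.52
Z_in = Z_0·(Z_L + jZ_0·tanβl)/(Z_0 + jZ_L·tanβl)
     = 75·(59.4 + j84.5)/(119 + j90.1)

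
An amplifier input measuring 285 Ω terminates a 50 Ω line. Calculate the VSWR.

VSWR ≈ 5.7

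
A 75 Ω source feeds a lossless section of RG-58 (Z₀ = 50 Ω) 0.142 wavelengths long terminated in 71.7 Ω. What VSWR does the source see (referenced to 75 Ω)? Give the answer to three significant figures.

βl = 2π × 0.142 = 51.1°
tan(βl) = 1.24
Z_in = Z_0·(Z_L + jZ_0·tanβl)/(Z_0 + jZ_L·tanβl) = 43.7 − j15.7 Ω
Γ_s = (Z_in − Z_s)/(Z_in + Z_s) = (-31.3 − j15.7)/(119 − j15.7), |Γ_s| = 0.292
VSWR = (1 + |Γ_s|)/(1 − |Γ_s|)

VSWR ≈ 1.83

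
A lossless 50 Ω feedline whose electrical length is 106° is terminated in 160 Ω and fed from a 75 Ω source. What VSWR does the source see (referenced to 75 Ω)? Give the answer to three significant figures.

tan(βl) = -3.49
Z_in = Z_0·(Z_L + jZ_0·tanβl)/(Z_0 + jZ_L·tanβl) = 16.8 + j12.8 Ω
Γ_s = (Z_in − Z_s)/(Z_in + Z_s) = (-58.2 + j12.8)/(91.8 + j12.8), |Γ_s| = 0.643
VSWR = (1 + |Γ_s|)/(1 − |Γ_s|)

VSWR ≈ 4.61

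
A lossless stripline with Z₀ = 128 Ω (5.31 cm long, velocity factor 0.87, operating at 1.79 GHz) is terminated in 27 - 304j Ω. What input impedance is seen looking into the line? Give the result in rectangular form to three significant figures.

λ = v/f = 0.87·c / 1.79 GHz = 0.146 m
βl = 2π·l/λ = 2π × 0.364 = 131°
tan(βl) = tan(131°) = -1.15
Z_in = Z_0·(Z_L + jZ_0·tanβl)/(Z_0 + jZ_L·tanβl)
     = 128·(27 − j451)/(-220 − j30.9)

Z_in ≈ 20.7 + j259 Ω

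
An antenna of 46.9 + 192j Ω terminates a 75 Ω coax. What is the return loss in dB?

Γ = (-28.1 + j192)/(121.9 + j192), |Γ| = 0.853
RL = −20·log₁₀|Γ| = −20·log₁₀(0.853)

RL ≈ 1.38 dB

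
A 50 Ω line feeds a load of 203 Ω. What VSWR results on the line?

VSWR ≈ 4.06

Γ = (203 − 50)/(203 + 50) = 0.605
VSWR = (1 + 0.605)/(1 − 0.605)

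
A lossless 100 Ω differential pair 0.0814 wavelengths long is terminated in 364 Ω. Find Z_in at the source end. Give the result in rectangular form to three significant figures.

Z_in ≈ 92.5 − j133 Ω

βl = 2π × 0.0814 = 29.3°
tan(βl) = tan(29.3°) = 0.561
Z_in = Z_0·(Z_L + jZ_0·tanβl)/(Z_0 + jZ_L·tanβl)
     = 100·(364 + j56.1)/(100 + j204)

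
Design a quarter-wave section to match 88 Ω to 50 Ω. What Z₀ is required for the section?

Z_qwt ≈ 66.3 Ω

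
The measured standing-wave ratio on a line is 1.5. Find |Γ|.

|Γ| = (S − 1)/(S + 1) = (1.5 − 1)/(1.5 + 1) = 0.5/2.5

|Γ| ≈ 0.2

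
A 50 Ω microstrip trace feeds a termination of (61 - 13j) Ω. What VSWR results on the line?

Γ = (Z_L − Z_0)/(Z_L + Z_0) = (11 − j13)/(111 − j13)
|Γ| = 17/112 = 0.152
VSWR = (1 + |Γ|)/(1 − |Γ|) = 1.15/0.848

VSWR ≈ 1.36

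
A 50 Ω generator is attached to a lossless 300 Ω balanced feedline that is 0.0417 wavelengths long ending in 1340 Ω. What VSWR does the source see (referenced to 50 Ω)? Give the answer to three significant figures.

VSWR ≈ 25.1

βl = 2π × 0.0417 = 15°
tan(βl) = 0.268
Z_in = Z_0·(Z_L + jZ_0·tanβl)/(Z_0 + jZ_L·tanβl) = 590 − j626 Ω
Γ_s = (Z_in − Z_s)/(Z_in + Z_s) = (540 − j626)/(640 − j626), |Γ_s| = 0.923
VSWR = (1 + |Γ_s|)/(1 − |Γ_s|)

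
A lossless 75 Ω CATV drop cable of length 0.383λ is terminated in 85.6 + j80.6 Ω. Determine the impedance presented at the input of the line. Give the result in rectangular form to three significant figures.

Z_in ≈ 31.4 + j22.9 Ω

βl = 2π × 0.383 = 138°
tan(βl) = tan(138°) = -0.904
Z_in = Z_0·(Z_L + jZ_0·tanβl)/(Z_0 + jZ_L·tanβl)
     = 75·(85.6 + j12.8)/(148 − j77.4)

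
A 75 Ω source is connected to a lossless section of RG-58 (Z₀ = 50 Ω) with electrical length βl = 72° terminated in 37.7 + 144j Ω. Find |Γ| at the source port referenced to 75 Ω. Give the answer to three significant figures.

tan(βl) = 3.08
Z_in = Z_0·(Z_L + jZ_0·tanβl)/(Z_0 + jZ_L·tanβl) = 5.87 − j36.1 Ω
Γ_s = (Z_in − Z_s)/(Z_in + Z_s) = (-69.1 − j36.1)/(80.9 − j36.1), |Γ_s| = 0.881

|Γ| ≈ 0.881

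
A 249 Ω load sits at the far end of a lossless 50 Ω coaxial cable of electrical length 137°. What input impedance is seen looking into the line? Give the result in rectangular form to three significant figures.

Z_in ≈ 20.6 + j49.2 Ω

tan(βl) = tan(137°) = -0.933
Z_in = Z_0·(Z_L + jZ_0·tanβl)/(Z_0 + jZ_L·tanβl)
     = 50·(249 − j46.6)/(50 − j232)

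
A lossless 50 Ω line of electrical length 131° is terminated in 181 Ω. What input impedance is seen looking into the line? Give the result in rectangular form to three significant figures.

tan(βl) = tan(131°) = -1.15
Z_in = Z_0·(Z_L + jZ_0·tanβl)/(Z_0 + jZ_L·tanβl)
     = 50·(181 − j57.5)/(50 − j208)

Z_in ≈ 22.9 + j38 Ω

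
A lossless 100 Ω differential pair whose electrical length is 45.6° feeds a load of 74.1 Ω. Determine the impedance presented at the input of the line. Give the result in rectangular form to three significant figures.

Z_in ≈ 96.3 + j29.3 Ω

tan(βl) = tan(45.6°) = 1.02
Z_in = Z_0·(Z_L + jZ_0·tanβl)/(Z_0 + jZ_L·tanβl)
     = 100·(74.1 + j102)/(100 + j75.7)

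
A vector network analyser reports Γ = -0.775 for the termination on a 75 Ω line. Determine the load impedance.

Z_L = Z_0·(1 + Γ)/(1 − Γ) = 75·(0.225)/(1.77)

Z_L ≈ 9.51 Ω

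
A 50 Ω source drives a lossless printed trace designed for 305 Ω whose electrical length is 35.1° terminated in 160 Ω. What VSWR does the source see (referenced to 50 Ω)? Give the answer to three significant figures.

VSWR ≈ 6.06

tan(βl) = 0.703
Z_in = Z_0·(Z_L + jZ_0·tanβl)/(Z_0 + jZ_L·tanβl) = 210 + j137 Ω
Γ_s = (Z_in − Z_s)/(Z_in + Z_s) = (160 + j137)/(260 + j137), |Γ_s| = 0.717
VSWR = (1 + |Γ_s|)/(1 − |Γ_s|)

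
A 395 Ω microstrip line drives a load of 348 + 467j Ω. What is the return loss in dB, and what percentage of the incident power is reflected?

RL ≈ 5.44 dB; 28.6% of incident power reflected

Γ = (-47 + j467)/(743 + j467), |Γ| = 0.535
RL = −20·log₁₀(0.535) = 5.44 dB
P_refl/P_inc = |Γ|² = 0.286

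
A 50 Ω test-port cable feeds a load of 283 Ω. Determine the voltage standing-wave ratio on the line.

VSWR ≈ 5.66

For a purely resistive load, VSWR = R_L/Z_0 or Z_0/R_L (whichever > 1) = 283/50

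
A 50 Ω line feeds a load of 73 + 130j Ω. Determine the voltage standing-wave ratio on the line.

VSWR ≈ 6.62

Γ = (Z_L − Z_0)/(Z_L + Z_0) = (23 + j130)/(123 + j130)
|Γ| = 132/179 = 0.738
VSWR = (1 + |Γ|)/(1 − |Γ|) = 1.74/0.262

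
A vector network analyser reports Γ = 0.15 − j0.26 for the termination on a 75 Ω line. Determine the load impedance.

Z_L = Z_0·(1 + Γ)/(1 − Γ) = 75·(1.15 − j0.26)/(0.85 + j0.26)

Z_L ≈ 86.4 − j49.4 Ω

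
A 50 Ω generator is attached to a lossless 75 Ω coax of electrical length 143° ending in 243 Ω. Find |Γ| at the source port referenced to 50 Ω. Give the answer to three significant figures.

|Γ| ≈ 0.594

tan(βl) = -0.754
Z_in = Z_0·(Z_L + jZ_0·tanβl)/(Z_0 + jZ_L·tanβl) = 54.7 + j77.1 Ω
Γ_s = (Z_in − Z_s)/(Z_in + Z_s) = (4.73 + j77.1)/(105 + j77.1), |Γ_s| = 0.594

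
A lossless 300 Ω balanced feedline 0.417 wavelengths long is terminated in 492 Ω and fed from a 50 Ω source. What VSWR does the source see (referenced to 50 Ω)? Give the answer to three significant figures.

βl = 2π × 0.417 = 150°
tan(βl) = -0.575
Z_in = Z_0·(Z_L + jZ_0·tanβl)/(Z_0 + jZ_L·tanβl) = 347 + j154 Ω
Γ_s = (Z_in − Z_s)/(Z_in + Z_s) = (297 + j154)/(397 + j154), |Γ_s| = 0.786
VSWR = (1 + |Γ_s|)/(1 − |Γ_s|)

VSWR ≈ 8.33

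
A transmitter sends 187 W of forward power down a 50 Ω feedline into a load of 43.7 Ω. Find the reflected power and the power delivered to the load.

Γ = (43.7 − 50)/(43.7 + 50) = -0.0672
|Γ|² = 0.00452
P_refl = |Γ|²·P_inc = 0.845 W, P_del = (1 − |Γ|²)·P_inc = 186 W

P_reflected ≈ 0.845 W; P_delivered ≈ 186 W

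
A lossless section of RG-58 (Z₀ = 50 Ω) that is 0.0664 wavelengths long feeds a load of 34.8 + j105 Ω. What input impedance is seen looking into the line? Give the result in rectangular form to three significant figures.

Z_in ≈ 417 − j19.3 Ω

βl = 2π × 0.0664 = 23.9°
tan(βl) = tan(23.9°) = 0.443
Z_in = Z_0·(Z_L + jZ_0·tanβl)/(Z_0 + jZ_L·tanβl)
     = 50·(34.8 + j127)/(3.46 + j15.4)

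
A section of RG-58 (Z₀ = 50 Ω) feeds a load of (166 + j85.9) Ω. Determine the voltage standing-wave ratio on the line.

VSWR ≈ 4.28

Γ = (Z_L − Z_0)/(Z_L + Z_0) = (116 + j85.9)/(216 + j85.9)
|Γ| = 144/232 = 0.621
VSWR = (1 + |Γ|)/(1 − |Γ|) = 1.62/0.379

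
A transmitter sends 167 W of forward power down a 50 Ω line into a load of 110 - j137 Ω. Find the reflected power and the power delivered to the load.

P_reflected ≈ 84.2 W; P_delivered ≈ 82.8 W

|Γ| = |(60 − j137)/(160 − j137)| = 0.71
|Γ|² = 0.504
P_refl = |Γ|²·P_inc = 84.2 W, P_del = (1 − |Γ|²)·P_inc = 82.8 W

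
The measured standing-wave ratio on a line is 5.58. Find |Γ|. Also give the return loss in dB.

|Γ| ≈ 0.696; return loss ≈ 3.15 dB

|Γ| = (S − 1)/(S + 1) = (5.58 − 1)/(5.58 + 1) = 4.58/6.58
RL = −20·log₁₀|Γ| = −20·log₁₀(0.696)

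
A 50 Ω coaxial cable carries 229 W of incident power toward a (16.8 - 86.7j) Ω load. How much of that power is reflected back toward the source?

|Γ| = |(-33.2 − j86.7)/(66.8 − j86.7)| = 0.848
|Γ|² = 0.72
P_refl = |Γ|²·P_inc = 165 W, P_del = (1 − |Γ|²)·P_inc = 64.2 W

P_reflected ≈ 165 W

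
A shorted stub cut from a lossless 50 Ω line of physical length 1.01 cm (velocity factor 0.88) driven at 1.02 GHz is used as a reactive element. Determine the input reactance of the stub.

λ = v/f = 0.88·c / 1.02 GHz = 0.259 m
βl = 2π·l/λ = 2π × 0.039 = 14°
tan(βl) = 0.25
For a shorted stub, Z_in = jZ_0·tan(βl)

X_in ≈ 12.5 Ω (inductive)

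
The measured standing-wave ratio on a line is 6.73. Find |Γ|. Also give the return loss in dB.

|Γ| ≈ 0.741; return loss ≈ 2.6 dB

|Γ| = (S − 1)/(S + 1) = (6.73 − 1)/(6.73 + 1) = 5.73/7.73
RL = −20·log₁₀|Γ| = −20·log₁₀(0.741)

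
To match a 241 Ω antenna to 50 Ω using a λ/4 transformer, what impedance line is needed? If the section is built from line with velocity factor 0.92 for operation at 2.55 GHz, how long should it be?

Z_qwt ≈ 110 Ω; length ≈ 2.71 cm

Z_qwt = √(Z_0·R_L) = √(50 × 241) = √12050
λ = 0.92·c/f = 0.108 m, so l = λ/4 = 0.0271 m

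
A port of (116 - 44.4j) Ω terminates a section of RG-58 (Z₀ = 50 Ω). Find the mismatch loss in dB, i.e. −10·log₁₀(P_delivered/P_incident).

mismatch loss ≈ 1.05 dB

Γ = (66 − j44.4)/(166 − j44.4), |Γ| = 0.463
|Γ|² = 0.214, so P_del/P_inc = 1 − |Γ|² = 0.786
ML = −10·log₁₀(1 − |Γ|²)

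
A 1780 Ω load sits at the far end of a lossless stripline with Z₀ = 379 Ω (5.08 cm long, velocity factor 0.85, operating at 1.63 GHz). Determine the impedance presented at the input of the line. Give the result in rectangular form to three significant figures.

Z_in ≈ 100 + j181 Ω

λ = v/f = 0.85·c / 1.63 GHz = 0.156 m
βl = 2π·l/λ = 2π × 0.325 = 117°
tan(βl) = tan(117°) = -1.97
Z_in = Z_0·(Z_L + jZ_0·tanβl)/(Z_0 + jZ_L·tanβl)
     = 379·(1780 − j747)/(379 − j3510)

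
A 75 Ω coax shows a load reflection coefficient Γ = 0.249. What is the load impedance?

Z_L ≈ 125 Ω

Z_L = Z_0·(1 + Γ)/(1 − Γ) = 75·(1.25)/(0.751)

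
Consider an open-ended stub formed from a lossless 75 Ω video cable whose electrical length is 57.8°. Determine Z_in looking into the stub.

tan(βl) = 1.59
For an open-ended stub, Z_in = −jZ_0·cot(βl) = −jZ_0/tan(βl)

Z_in ≈ −j47.2 Ω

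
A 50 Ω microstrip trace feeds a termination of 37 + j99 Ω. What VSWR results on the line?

Γ = (Z_L − Z_0)/(Z_L + Z_0) = (-13 + j99)/(87 + j99)
|Γ| = 99.8/132 = 0.758
VSWR = (1 + |Γ|)/(1 − |Γ|) = 1.76/0.242

VSWR ≈ 7.25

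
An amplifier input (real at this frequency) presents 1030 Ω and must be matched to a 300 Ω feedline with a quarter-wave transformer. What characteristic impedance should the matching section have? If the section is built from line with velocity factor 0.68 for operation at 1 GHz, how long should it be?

Z_qwt ≈ 556 Ω; length ≈ 5.1 cm

Z_qwt = √(Z_0·R_L) = √(300 × 1030) = √309000
λ = 0.68·c/f = 0.204 m, so l = λ/4 = 0.051 m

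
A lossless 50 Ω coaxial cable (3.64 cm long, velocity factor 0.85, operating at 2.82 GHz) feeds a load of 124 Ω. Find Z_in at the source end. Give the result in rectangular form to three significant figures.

Z_in ≈ 45.9 + j44.8 Ω

λ = v/f = 0.85·c / 2.82 GHz = 0.0904 m
βl = 2π·l/λ = 2π × 0.403 = 145°
tan(βl) = tan(145°) = -0.702
Z_in = Z_0·(Z_L + jZ_0·tanβl)/(Z_0 + jZ_L·tanβl)
     = 50·(124 − j35.1)/(50 − j87.1)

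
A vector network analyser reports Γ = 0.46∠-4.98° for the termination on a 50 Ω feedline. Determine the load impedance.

Z_L ≈ 134 − j13.5 Ω

Z_L = Z_0·(1 + Γ)/(1 − Γ) = 50·(1.46 − j0.0399)/(0.542 + j0.0399)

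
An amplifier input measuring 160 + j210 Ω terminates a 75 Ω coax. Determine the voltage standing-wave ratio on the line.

Γ = (Z_L − Z_0)/(Z_L + Z_0) = (85 + j210)/(235 + j210)
|Γ| = 227/315 = 0.719
VSWR = (1 + |Γ|)/(1 − |Γ|) = 1.72/0.281

VSWR ≈ 6.11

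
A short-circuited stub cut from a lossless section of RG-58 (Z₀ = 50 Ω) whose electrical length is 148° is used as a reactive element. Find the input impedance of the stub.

tan(βl) = -0.625
For a short-circuited stub, Z_in = jZ_0·tan(βl)

Z_in ≈ −j31.2 Ω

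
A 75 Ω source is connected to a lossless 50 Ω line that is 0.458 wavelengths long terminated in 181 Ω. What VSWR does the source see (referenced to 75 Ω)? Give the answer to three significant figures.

VSWR ≈ 2.64

βl = 2π × 0.458 = 165°
tan(βl) = -0.27
Z_in = Z_0·(Z_L + jZ_0·tanβl)/(Z_0 + jZ_L·tanβl) = 99.3 + j83.6 Ω
Γ_s = (Z_in − Z_s)/(Z_in + Z_s) = (24.3 + j83.6)/(174 + j83.6), |Γ_s| = 0.45
VSWR = (1 + |Γ_s|)/(1 − |Γ_s|)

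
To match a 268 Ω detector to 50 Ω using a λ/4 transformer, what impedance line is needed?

Z_qwt = √(Z_0·R_L) = √(50 × 268) = √13400

Z_qwt ≈ 116 Ω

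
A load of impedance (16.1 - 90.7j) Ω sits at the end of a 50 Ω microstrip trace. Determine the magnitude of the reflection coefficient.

Γ = (Z_L − Z_0)/(Z_L + Z_0) = (-33.9 − j90.7)/(66.1 − j90.7)
|Γ| = 96.8/112

|Γ| ≈ 0.863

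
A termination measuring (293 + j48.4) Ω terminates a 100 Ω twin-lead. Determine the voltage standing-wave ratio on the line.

Γ = (Z_L − Z_0)/(Z_L + Z_0) = (193 + j48.4)/(393 + j48.4)
|Γ| = 199/396 = 0.503
VSWR = (1 + |Γ|)/(1 − |Γ|) = 1.5/0.497

VSWR ≈ 3.02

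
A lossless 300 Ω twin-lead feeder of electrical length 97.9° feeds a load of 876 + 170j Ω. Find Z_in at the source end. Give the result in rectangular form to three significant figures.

Z_in ≈ 98.9 + j17.7 Ω

tan(βl) = tan(97.9°) = -7.21
Z_in = Z_0·(Z_L + jZ_0·tanβl)/(Z_0 + jZ_L·tanβl)
     = 300·(876 − j1990)/(1530 − j6310)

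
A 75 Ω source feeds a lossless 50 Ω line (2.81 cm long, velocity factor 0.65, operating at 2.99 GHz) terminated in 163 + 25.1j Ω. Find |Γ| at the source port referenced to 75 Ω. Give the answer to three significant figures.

|Γ| ≈ 0.485

λ = v/f = 0.65·c / 2.99 GHz = 0.0652 m
βl = 2π·l/λ = 2π × 0.431 = 155°
tan(βl) = -0.464
Z_in = Z_0·(Z_L + jZ_0·tanβl)/(Z_0 + jZ_L·tanβl) = 52 + j65.4 Ω
Γ_s = (Z_in − Z_s)/(Z_in + Z_s) = (-23 + j65.4)/(127 + j65.4), |Γ_s| = 0.485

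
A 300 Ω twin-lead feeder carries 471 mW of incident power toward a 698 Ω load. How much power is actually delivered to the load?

Γ = (698 − 300)/(698 + 300) = 0.399
|Γ|² = 0.159
P_refl = |Γ|²·P_inc = 74.9 mW, P_del = (1 − |Γ|²)·P_inc = 396 mW

P_delivered ≈ 396 mW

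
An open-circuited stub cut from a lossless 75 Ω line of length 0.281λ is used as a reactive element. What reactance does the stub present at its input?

βl = 2π × 0.281 = 101°
tan(βl) = -5.07
For an open-circuited stub, Z_in = −jZ_0·cot(βl) = −jZ_0/tan(βl)

X_in ≈ 14.8 Ω (inductive)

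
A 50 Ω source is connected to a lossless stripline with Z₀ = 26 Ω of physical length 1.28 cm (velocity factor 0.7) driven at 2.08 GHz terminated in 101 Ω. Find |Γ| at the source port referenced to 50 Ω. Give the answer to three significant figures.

λ = v/f = 0.7·c / 2.08 GHz = 0.101 m
βl = 2π·l/λ = 2π × 0.127 = 45.6°
tan(βl) = 1.02
Z_in = Z_0·(Z_L + jZ_0·tanβl)/(Z_0 + jZ_L·tanβl) = 12.3 − j22.3 Ω
Γ_s = (Z_in − Z_s)/(Z_in + Z_s) = (-37.7 − j22.3)/(62.3 − j22.3), |Γ_s| = 0.662

|Γ| ≈ 0.662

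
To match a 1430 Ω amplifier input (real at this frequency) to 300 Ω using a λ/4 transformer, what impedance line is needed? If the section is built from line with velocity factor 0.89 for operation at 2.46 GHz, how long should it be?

Z_qwt ≈ 655 Ω; length ≈ 2.71 cm

Z_qwt = √(Z_0·R_L) = √(300 × 1430) = √429000
λ = 0.89·c/f = 0.109 m, so l = λ/4 = 0.0271 m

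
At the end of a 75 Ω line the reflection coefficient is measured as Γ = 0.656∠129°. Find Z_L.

Z_L = Z_0·(1 + Γ)/(1 − Γ) = 75·(0.587 + j0.51)/(1.41 − j0.51)

Z_L ≈ 18.9 + j33.9 Ω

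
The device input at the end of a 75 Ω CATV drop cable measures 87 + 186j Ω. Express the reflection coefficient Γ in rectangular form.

Γ ≈ 0.601 + j0.459

Γ = (Z_L − Z_0)/(Z_L + Z_0) = (12 + j186)/(162 + j186)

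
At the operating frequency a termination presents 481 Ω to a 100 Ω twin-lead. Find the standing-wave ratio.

For a purely resistive load, VSWR = R_L/Z_0 or Z_0/R_L (whichever > 1) = 481/100

VSWR ≈ 4.81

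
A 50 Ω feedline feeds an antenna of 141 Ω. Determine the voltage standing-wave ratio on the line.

For a purely resistive load, VSWR = R_L/Z_0 or Z_0/R_L (whichever > 1) = 141/50

VSWR ≈ 2.82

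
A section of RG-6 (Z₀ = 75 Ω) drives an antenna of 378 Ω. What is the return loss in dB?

RL ≈ 3.49 dB

Γ = (378 − 75)/(378 + 75) = 0.669
RL = −20·log₁₀|Γ| = −20·log₁₀(0.669)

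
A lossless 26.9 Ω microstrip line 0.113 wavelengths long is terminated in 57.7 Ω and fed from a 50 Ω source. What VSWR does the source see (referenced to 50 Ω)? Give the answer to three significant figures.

VSWR ≈ 2.57

βl = 2π × 0.113 = 40.7°
tan(βl) = 0.86
Z_in = Z_0·(Z_L + jZ_0·tanβl)/(Z_0 + jZ_L·tanβl) = 22.8 − j18.9 Ω
Γ_s = (Z_in − Z_s)/(Z_in + Z_s) = (-27.2 − j18.9)/(72.8 − j18.9), |Γ_s| = 0.44
VSWR = (1 + |Γ_s|)/(1 − |Γ_s|)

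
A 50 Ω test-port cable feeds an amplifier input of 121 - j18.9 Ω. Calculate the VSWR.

VSWR ≈ 2.49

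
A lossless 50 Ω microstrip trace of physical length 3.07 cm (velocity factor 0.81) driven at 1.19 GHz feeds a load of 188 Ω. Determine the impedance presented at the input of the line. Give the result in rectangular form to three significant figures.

Z_in ≈ 19.5 − j32.4 Ω

λ = v/f = 0.81·c / 1.19 GHz = 0.204 m
βl = 2π·l/λ = 2π × 0.15 = 54.1°
tan(βl) = tan(54.1°) = 1.38
Z_in = Z_0·(Z_L + jZ_0·tanβl)/(Z_0 + jZ_L·tanβl)
     = 50·(188 + j69.1)/(50 + j260)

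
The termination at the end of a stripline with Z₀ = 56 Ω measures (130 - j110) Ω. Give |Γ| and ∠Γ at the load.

Γ ≈ 0.614 ∠ -25.5°

Γ = (Z_L − Z_0)/(Z_L + Z_0) = (74 − j110)/(186 − j110)
|Γ| = 133/216 = 0.614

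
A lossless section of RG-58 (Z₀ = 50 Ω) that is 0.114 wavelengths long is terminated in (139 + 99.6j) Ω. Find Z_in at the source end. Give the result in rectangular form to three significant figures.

βl = 2π × 0.114 = 41°
tan(βl) = tan(41°) = 0.871
Z_in = Z_0·(Z_L + jZ_0·tanβl)/(Z_0 + jZ_L·tanβl)
     = 50·(139 + j143)/(-36.7 + j121)

Z_in ≈ 38.2 − j69 Ω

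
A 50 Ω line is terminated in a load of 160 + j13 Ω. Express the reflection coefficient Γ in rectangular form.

Γ = (Z_L − Z_0)/(Z_L + Z_0) = (110 + j13)/(210 + j13)

Γ ≈ 0.526 + j0.0294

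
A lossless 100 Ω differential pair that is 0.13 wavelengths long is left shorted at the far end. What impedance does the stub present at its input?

Z_in ≈ +j106 Ω

βl = 2π × 0.13 = 46.8°
tan(βl) = 1.06
For a shorted stub, Z_in = jZ_0·tan(βl)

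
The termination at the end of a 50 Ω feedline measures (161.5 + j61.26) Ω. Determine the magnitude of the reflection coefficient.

Γ = (Z_L − Z_0)/(Z_L + Z_0) = (111.5 + j61.26)/(211.5 + j61.26)
|Γ| = 127/220

|Γ| ≈ 0.578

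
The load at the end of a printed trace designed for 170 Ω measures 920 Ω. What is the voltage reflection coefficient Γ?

Γ = (Z_L − Z_0)/(Z_L + Z_0) = (920 − 170)/(920 + 170) = 750/1090

Γ = 0.688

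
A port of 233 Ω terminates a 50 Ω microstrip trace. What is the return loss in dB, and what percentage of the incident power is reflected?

RL ≈ 3.79 dB; 41.8% of incident power reflected

Γ = (233 − 50)/(233 + 50) = 0.647
RL = −20·log₁₀(0.647) = 3.79 dB
P_refl/P_inc = |Γ|² = 0.418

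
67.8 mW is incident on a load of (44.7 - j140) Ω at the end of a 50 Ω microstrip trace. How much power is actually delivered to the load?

P_delivered ≈ 21.2 mW

|Γ| = |(-5.3 − j140)/(94.7 − j140)| = 0.829
|Γ|² = 0.687
P_refl = |Γ|²·P_inc = 46.6 mW, P_del = (1 − |Γ|²)·P_inc = 21.2 mW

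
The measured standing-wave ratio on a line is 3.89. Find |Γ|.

|Γ| ≈ 0.591

|Γ| = (S − 1)/(S + 1) = (3.89 − 1)/(3.89 + 1) = 2.89/4.89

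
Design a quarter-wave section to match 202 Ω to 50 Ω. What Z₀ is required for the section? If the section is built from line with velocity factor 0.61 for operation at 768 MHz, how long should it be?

Z_qwt = √(Z_0·R_L) = √(50 × 202) = √10100
λ = 0.61·c/f = 0.238 m, so l = λ/4 = 0.0596 m

Z_qwt ≈ 100 Ω; length ≈ 5.96 cm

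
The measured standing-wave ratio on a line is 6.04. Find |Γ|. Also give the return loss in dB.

|Γ| ≈ 0.716; return loss ≈ 2.9 dB

|Γ| = (S − 1)/(S + 1) = (6.04 − 1)/(6.04 + 1) = 5.04/7.04
RL = −20·log₁₀|Γ| = −20·log₁₀(0.716)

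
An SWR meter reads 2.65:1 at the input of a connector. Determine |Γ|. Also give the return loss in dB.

|Γ| ≈ 0.452; return loss ≈ 6.9 dB

|Γ| = (S − 1)/(S + 1) = (2.65 − 1)/(2.65 + 1) = 1.65/3.65
RL = −20·log₁₀|Γ| = −20·log₁₀(0.452)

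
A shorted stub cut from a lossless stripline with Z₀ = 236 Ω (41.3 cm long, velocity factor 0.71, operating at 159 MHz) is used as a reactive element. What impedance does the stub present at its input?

λ = v/f = 0.71·c / 159 MHz = 1.34 m
βl = 2π·l/λ = 2π × 0.308 = 111°
tan(βl) = -2.61
For a shorted stub, Z_in = jZ_0·tan(βl)

Z_in ≈ −j615 Ω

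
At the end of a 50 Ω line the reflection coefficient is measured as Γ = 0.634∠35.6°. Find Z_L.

Z_L ≈ 80.6 + j99.5 Ω

Z_L = Z_0·(1 + Γ)/(1 − Γ) = 50·(1.52 + j0.369)/(0.484 − j0.369)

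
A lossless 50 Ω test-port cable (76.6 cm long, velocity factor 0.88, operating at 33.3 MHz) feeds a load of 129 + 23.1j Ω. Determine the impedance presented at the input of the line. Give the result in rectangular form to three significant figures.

λ = v/f = 0.88·c / 33.3 MHz = 7.93 m
βl = 2π·l/λ = 2π × 0.0966 = 34.8°
tan(βl) = tan(34.8°) = 0.695
Z_in = Z_0·(Z_L + jZ_0·tanβl)/(Z_0 + jZ_L·tanβl)
     = 50·(129 + j57.8)/(34 + j89.6)

Z_in ≈ 52.1 − j52.3 Ω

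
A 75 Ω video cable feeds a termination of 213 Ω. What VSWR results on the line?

Γ = (213 − 75)/(213 + 75) = 0.479
VSWR = (1 + 0.479)/(1 − 0.479)

VSWR ≈ 2.84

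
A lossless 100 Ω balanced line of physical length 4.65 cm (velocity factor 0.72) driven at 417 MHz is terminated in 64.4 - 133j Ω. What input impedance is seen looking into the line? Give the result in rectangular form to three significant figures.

λ = v/f = 0.72·c / 417 MHz = 0.518 m
βl = 2π·l/λ = 2π × 0.0898 = 32.3°
tan(βl) = tan(32.3°) = 0.633
Z_in = Z_0·(Z_L + jZ_0·tanβl)/(Z_0 + jZ_L·tanβl)
     = 100·(64.4 − j69.7)/(184 + j40.7)

Z_in ≈ 25.4 − j43.5 Ω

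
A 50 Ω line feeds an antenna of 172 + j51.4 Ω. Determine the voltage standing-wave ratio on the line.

VSWR ≈ 3.77

Γ = (Z_L − Z_0)/(Z_L + Z_0) = (122 + j51.4)/(222 + j51.4)
|Γ| = 132/228 = 0.581
VSWR = (1 + |Γ|)/(1 − |Γ|) = 1.58/0.419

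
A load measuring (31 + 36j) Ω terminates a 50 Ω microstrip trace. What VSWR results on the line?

VSWR ≈ 2.7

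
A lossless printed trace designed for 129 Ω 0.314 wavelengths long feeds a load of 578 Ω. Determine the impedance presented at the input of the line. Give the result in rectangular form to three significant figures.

Z_in ≈ 33.7 + j51.7 Ω

βl = 2π × 0.314 = 113°
tan(βl) = tan(113°) = -2.35
Z_in = Z_0·(Z_L + jZ_0·tanβl)/(Z_0 + jZ_L·tanβl)
     = 129·(578 − j303)/(129 − j1360)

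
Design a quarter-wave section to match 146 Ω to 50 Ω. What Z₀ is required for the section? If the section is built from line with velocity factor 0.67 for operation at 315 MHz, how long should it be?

Z_qwt = √(Z_0·R_L) = √(50 × 146) = √7300
λ = 0.67·c/f = 0.638 m, so l = λ/4 = 0.16 m

Z_qwt ≈ 85.4 Ω; length ≈ 16 cm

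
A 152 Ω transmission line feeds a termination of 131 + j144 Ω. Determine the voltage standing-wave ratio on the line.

VSWR ≈ 2.69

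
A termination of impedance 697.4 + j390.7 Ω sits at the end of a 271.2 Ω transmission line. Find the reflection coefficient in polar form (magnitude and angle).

Γ ≈ 0.554 ∠ 20.5°

Γ = (Z_L − Z_0)/(Z_L + Z_0) = (426.2 + j390.7)/(968.6 + j390.7)
|Γ| = 578/1040 = 0.554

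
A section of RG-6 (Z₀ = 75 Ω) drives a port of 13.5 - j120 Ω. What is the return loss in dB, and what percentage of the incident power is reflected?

RL ≈ 0.873 dB; 81.8% of incident power reflected

Γ = (-61.5 − j120)/(88.5 − j120), |Γ| = 0.904
RL = −20·log₁₀(0.904) = 0.873 dB
P_refl/P_inc = |Γ|² = 0.818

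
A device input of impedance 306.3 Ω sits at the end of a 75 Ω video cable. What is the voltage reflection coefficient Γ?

Γ = (Z_L − Z_0)/(Z_L + Z_0) = (306.3 − 75)/(306.3 + 75) = 231.3/381.3

Γ = 0.607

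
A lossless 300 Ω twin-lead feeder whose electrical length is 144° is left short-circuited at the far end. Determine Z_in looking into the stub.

Z_in ≈ −j218 Ω

tan(βl) = -0.727
For a short-circuited stub, Z_in = jZ_0·tan(βl)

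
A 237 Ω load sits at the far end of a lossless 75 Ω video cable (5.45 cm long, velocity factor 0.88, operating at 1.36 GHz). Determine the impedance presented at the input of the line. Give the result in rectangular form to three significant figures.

λ = v/f = 0.88·c / 1.36 GHz = 0.194 m
βl = 2π·l/λ = 2π × 0.281 = 101°
tan(βl) = tan(101°) = -5.11
Z_in = Z_0·(Z_L + jZ_0·tanβl)/(Z_0 + jZ_L·tanβl)
     = 75·(237 − j383)/(75 − j1210)

Z_in ≈ 24.5 + j13.2 Ω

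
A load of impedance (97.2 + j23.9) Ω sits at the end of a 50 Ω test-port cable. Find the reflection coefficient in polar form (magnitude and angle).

Γ ≈ 0.355 ∠ 17.6°

Γ = (Z_L − Z_0)/(Z_L + Z_0) = (47.2 + j23.9)/(147.2 + j23.9)
|Γ| = 52.9/149 = 0.355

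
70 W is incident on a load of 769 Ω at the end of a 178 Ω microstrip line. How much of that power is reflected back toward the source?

Γ = (769 − 178)/(769 + 178) = 0.624
|Γ|² = 0.389
P_refl = |Γ|²·P_inc = 27.3 W, P_del = (1 − |Γ|²)·P_inc = 42.7 W

P_reflected ≈ 27.3 W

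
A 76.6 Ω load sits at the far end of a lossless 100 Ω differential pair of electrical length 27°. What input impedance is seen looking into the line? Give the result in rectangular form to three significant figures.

Z_in ≈ 83.7 + j18.3 Ω

tan(βl) = tan(27°) = 0.51
Z_in = Z_0·(Z_L + jZ_0·tanβl)/(Z_0 + jZ_L·tanβl)
     = 100·(76.6 + j51)/(100 + j39)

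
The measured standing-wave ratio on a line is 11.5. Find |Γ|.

|Γ| = (S − 1)/(S + 1) = (11.5 − 1)/(11.5 + 1) = 10.5/12.5

|Γ| ≈ 0.84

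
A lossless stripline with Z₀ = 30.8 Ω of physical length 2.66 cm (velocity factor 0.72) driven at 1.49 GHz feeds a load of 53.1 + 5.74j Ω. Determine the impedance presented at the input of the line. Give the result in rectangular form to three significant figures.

Z_in ≈ 20.9 − j10.5 Ω

λ = v/f = 0.72·c / 1.49 GHz = 0.145 m
βl = 2π·l/λ = 2π × 0.183 = 66.1°
tan(βl) = tan(66.1°) = 2.25
Z_in = Z_0·(Z_L + jZ_0·tanβl)/(Z_0 + jZ_L·tanβl)
     = 30.8·(53.1 + j75.1)/(17.9 + j120)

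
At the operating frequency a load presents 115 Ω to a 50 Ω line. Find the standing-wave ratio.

VSWR ≈ 2.3

For a purely resistive load, VSWR = R_L/Z_0 or Z_0/R_L (whichever > 1) = 115/50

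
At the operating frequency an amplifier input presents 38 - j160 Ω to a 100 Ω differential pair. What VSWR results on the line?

Γ = (Z_L − Z_0)/(Z_L + Z_0) = (-62 − j160)/(138 − j160)
|Γ| = 172/211 = 0.812
VSWR = (1 + |Γ|)/(1 − |Γ|) = 1.81/0.188

VSWR ≈ 9.64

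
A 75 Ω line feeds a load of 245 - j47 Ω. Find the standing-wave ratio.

VSWR ≈ 3.4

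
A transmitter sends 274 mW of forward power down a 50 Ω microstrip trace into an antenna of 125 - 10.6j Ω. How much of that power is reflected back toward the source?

|Γ| = |(75 − j10.6)/(175 − j10.6)| = 0.432
|Γ|² = 0.187
P_refl = |Γ|²·P_inc = 51.1 mW, P_del = (1 − |Γ|²)·P_inc = 223 mW

P_reflected ≈ 51.1 mW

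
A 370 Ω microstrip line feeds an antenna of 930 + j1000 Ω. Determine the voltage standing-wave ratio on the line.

Γ = (Z_L − Z_0)/(Z_L + Z_0) = (560 + j1000)/(1300 + j1000)
|Γ| = 1150/1640 = 0.699
VSWR = (1 + |Γ|)/(1 − |Γ|) = 1.7/0.301

VSWR ≈ 5.64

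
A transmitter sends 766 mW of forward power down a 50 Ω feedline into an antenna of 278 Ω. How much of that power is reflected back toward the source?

Γ = (278 − 50)/(278 + 50) = 0.695
|Γ|² = 0.483
P_refl = |Γ|²·P_inc = 370 mW, P_del = (1 − |Γ|²)·P_inc = 396 mW

P_reflected ≈ 370 mW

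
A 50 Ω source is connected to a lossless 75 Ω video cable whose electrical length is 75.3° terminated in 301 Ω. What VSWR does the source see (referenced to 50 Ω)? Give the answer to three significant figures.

VSWR ≈ 2.91

tan(βl) = 3.81
Z_in = Z_0·(Z_L + jZ_0·tanβl)/(Z_0 + jZ_L·tanβl) = 19.9 − j18.4 Ω
Γ_s = (Z_in − Z_s)/(Z_in + Z_s) = (-30.1 − j18.4)/(69.9 − j18.4), |Γ_s| = 0.488
VSWR = (1 + |Γ_s|)/(1 − |Γ_s|)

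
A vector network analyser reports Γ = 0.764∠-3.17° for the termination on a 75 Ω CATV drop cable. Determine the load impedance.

Z_L = Z_0·(1 + Γ)/(1 − Γ) = 75·(1.76 − j0.0422)/(0.237 + j0.0422)

Z_L ≈ 538 − j109 Ω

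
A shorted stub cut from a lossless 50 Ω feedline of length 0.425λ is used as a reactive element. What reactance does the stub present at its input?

βl = 2π × 0.425 = 153°
tan(βl) = -0.51
For a shorted stub, Z_in = jZ_0·tan(βl)

X_in ≈ -25.5 Ω (capacitive)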